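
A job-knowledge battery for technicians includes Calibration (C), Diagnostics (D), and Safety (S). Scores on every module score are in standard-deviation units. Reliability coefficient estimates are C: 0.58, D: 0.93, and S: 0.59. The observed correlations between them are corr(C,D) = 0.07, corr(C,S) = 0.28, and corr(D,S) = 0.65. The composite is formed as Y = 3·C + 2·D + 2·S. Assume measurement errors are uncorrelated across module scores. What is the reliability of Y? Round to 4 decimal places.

0.7841

Var(Y) = 3² + 2² + 2² + 2·[6·0.07 + 6·0.28 + 4·0.65] = 17 + 9.4 = 26.4.
Because errors are independent across components, Cov(Tᵢ,Tⱼ) = Cov(Xᵢ,Xⱼ); the off-diagonal part of the true-score variance is the same as above.
True-score variance = [3²·0.58 + 2²·0.93 + 2²·0.59] + 9.4 = 11.3 + 9.4 = 20.7.
Reliability = 20.7 / 26.4 = 0.7841.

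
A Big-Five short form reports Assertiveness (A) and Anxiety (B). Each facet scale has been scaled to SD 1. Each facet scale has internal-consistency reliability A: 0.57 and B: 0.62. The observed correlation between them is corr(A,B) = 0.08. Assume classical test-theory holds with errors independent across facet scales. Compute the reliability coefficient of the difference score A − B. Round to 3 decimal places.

0.560

Var(A−B) = 1 + 1 − 2·0.08 = 2 − 0.16 = 1.84.
Under uncorrelated errors the observed covariances equal the true-score covariances, so only the own-variance terms attenuate.
True-score variance = [0.57 + 0.62] − 0.16 = 1.19 − 0.16 = 1.03.
Reliability = 1.03 / 1.84 = 0.560.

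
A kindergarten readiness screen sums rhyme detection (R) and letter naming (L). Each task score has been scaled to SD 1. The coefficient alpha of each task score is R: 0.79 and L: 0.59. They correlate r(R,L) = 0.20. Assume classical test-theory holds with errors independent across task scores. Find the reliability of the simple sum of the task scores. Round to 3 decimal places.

Var(R+L) = 2 + 2·[0.20] = 2 + 0.4 = 2.4.
Because errors are independent across components, Cov(Tᵢ,Tⱼ) = Cov(Xᵢ,Xⱼ); the off-diagonal part of the true-score variance is the same as above.
True-score variance = [0.79 + 0.59] + 0.4 = 1.38 + 0.4 = 1.78.
Reliability = 1.78 / 2.4 = 0.742.

0.742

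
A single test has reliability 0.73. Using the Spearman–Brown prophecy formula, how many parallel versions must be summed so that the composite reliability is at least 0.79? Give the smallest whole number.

2

k ≥ ρ*(1−ρ₁)/(ρ₁(1−ρ*)) = 0.79·0.27 / (0.73·0.21) = 1.391.
Smallest integer k = 2.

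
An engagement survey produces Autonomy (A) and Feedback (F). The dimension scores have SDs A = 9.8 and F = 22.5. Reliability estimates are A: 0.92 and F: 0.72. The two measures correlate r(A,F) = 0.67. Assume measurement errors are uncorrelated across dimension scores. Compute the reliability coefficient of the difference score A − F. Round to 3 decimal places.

0.513

Var(A−F) = 9.8² + 22.5² − 2·9.8·22.5·0.67 = 602.29 − 295.47 = 306.82.
Under uncorrelated errors the observed covariances equal the true-score covariances, so only the own-variance terms attenuate.
True-score variance = [9.8²·0.92 + 22.5²·0.72] − 295.47 = 452.857 − 295.47 = 157.387.
Reliability = 157.387 / 306.82 = 0.513.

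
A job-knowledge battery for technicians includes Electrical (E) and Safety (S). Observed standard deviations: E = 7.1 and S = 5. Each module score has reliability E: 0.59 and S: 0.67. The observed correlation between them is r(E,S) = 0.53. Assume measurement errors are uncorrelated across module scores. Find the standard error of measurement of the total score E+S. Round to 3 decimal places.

5.378

Var(total) = 75.41 + 37.63 = 113.04.
True-score variance = 46.4919 + 37.63 = 84.1219, so reliability = 0.7442.
Error variance = 113.04 − 84.1219 = 28.9181; SEM = √28.9181 = 5.378.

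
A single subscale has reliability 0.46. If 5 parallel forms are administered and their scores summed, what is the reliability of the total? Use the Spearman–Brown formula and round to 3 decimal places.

0.810

ρ_k = kρ / (1 + (k−1)ρ) = 5·0.46 / (1 + 4·0.46) = 2.300 / 2.840 = 0.810.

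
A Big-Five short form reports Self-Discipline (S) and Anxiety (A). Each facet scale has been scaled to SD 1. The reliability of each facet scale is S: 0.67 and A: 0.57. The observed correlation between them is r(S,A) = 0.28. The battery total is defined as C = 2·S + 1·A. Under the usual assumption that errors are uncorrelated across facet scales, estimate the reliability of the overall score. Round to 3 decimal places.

Var(C) = 2² + 1 + 2·[2·0.28] = 5 + 1.12 = 6.12.
Because errors are independent across components, Cov(Tᵢ,Tⱼ) = Cov(Xᵢ,Xⱼ); the off-diagonal part of the true-score variance is the same as above.
True-score variance = [2²·0.67 + 0.57] + 1.12 = 3.25 + 1.12 = 4.37.
Reliability = 4.37 / 6.12 = 0.714.

0.714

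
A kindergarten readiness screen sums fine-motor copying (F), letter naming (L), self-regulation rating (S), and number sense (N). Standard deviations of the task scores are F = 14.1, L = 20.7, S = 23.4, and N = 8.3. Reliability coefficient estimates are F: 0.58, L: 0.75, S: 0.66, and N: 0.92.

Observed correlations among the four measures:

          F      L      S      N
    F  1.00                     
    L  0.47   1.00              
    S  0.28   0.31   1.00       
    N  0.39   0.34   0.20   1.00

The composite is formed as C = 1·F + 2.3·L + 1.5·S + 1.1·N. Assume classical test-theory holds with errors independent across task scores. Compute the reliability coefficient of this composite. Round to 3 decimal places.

Var(C) = 14.1² + 2.3²·20.7² + 1.5²·23.4² + 1.1²·8.3² + 2·[2.3·14.1·20.7·0.47 + 1.5·14.1·23.4·0.28 + 1.1·14.1·8.3·0.39 + 3.45·20.7·23.4·0.31 + 2.53·20.7·8.3·0.34 + 1.65·23.4·8.3·0.20] = 3780.89 + 2468.44 = 6249.33.
Because errors are independent across components, Cov(Tᵢ,Tⱼ) = Cov(Xᵢ,Xⱼ); the off-diagonal part of the true-score variance is the same as above.
True-score variance = [14.1²·0.58 + 2.3²·20.7²·0.75 + 1.5²·23.4²·0.66 + 1.1²·8.3²·0.92] + 2468.44 = 2705.16 + 2468.44 = 5173.6.
Reliability = 5173.6 / 6249.33 = 0.828.

0.828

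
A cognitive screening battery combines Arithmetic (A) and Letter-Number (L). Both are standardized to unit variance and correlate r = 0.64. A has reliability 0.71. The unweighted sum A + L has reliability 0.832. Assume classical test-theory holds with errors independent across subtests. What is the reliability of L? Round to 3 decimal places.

0.739

Var(A+L) = 2 + 2·0.64 = 3.280.
True-score variance = ρ_A + ρ_L + 2·0.64, so 0.832 = (0.71 + ρ_L + 1.28) / 3.280.
ρ_L = 0.832·3.280 − 0.71 − 1.28 = 0.739.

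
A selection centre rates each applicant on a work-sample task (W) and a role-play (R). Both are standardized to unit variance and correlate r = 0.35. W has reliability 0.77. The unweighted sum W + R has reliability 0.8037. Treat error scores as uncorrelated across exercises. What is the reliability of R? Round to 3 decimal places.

0.700

Var(W+R) = 2 + 2·0.35 = 2.700.
True-score variance = ρ_W + ρ_R + 2·0.35, so 0.8037 = (0.77 + ρ_R + 0.70) / 2.700.
ρ_R = 0.8037·2.700 − 0.77 − 0.70 = 0.700.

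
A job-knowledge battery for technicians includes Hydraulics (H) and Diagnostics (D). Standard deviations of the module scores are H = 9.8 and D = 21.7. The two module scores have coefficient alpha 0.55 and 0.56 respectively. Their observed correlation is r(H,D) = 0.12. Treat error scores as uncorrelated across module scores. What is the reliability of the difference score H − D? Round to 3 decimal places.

Var(H−D) = 9.8² + 21.7² − 2·9.8·21.7·0.12 = 566.93 − 51.0384 = 515.892.
Under uncorrelated errors the observed covariances equal the true-score covariances, so only the own-variance terms attenuate.
True-score variance = [9.8²·0.55 + 21.7²·0.56] − 51.0384 = 316.52 − 51.0384 = 265.482.
Reliability = 265.482 / 515.892 = 0.515.

0.515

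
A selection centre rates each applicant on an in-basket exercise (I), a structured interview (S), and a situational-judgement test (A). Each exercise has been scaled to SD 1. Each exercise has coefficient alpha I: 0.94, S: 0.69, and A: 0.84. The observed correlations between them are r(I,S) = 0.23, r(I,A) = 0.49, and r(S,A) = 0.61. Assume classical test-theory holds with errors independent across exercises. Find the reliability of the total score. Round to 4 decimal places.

Var(I+S+A) = 3 + 2·[0.23 + 0.49 + 0.61] = 3 + 2.66 = 5.66.
With uncorrelated errors the cross-covariances are all true-score covariance, so they carry over unchanged; only the diagonal terms shrink to ρᵢσᵢ².
True-score variance = [0.94 + 0.69 + 0.84] + 2.66 = 2.47 + 2.66 = 5.13.
Reliability = 5.13 / 5.66 = 0.9064.

0.9064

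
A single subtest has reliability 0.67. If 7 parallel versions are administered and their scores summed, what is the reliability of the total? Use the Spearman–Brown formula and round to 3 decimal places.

ρ_k = kρ / (1 + (k−1)ρ) = 7·0.67 / (1 + 6·0.67) = 4.690 / 5.020 = 0.934.

0.934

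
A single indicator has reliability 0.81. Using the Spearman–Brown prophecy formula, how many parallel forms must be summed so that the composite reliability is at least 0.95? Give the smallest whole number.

5

k ≥ ρ*(1−ρ₁)/(ρ₁(1−ρ*)) = 0.95·0.19 / (0.81·0.05) = 4.457.
Smallest integer k = 5.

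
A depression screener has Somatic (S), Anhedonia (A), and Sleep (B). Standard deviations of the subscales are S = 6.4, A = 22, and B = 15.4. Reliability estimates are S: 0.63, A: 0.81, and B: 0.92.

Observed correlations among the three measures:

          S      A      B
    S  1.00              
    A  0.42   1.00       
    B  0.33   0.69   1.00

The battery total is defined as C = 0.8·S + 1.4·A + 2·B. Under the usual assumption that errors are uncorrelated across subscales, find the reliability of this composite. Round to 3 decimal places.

Var(C) = 0.8²·6.4² + 1.4²·22² + 2²·15.4² + 2·[1.12·6.4·22·0.42 + 1.6·6.4·15.4·0.33 + 2.8·22·15.4·0.69] = 1923.49 + 1545.67 = 3469.16.
Because errors are independent across components, Cov(Tᵢ,Tⱼ) = Cov(Xᵢ,Xⱼ); the off-diagonal part of the true-score variance is the same as above.
True-score variance = [0.8²·6.4²·0.63 + 1.4²·22²·0.81 + 2²·15.4²·0.92] + 1545.67 = 1657.66 + 1545.67 = 3203.33.
Reliability = 3203.33 / 3469.16 = 0.923.

0.923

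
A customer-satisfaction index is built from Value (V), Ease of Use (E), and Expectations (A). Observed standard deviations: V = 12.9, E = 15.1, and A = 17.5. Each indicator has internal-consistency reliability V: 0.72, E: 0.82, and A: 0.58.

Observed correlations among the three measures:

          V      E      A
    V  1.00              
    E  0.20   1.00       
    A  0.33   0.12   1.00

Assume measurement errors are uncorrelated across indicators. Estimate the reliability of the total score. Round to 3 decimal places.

Var(V+E+A) = 12.9² + 15.1² + 17.5² + 2·[12.9·15.1·0.20 + 12.9·17.5·0.33 + 15.1·17.5·0.12] = 700.67 + 290.331 = 991.001.
With uncorrelated errors the cross-covariances are all true-score covariance, so they carry over unchanged; only the diagonal terms shrink to ρᵢσᵢ².
True-score variance = [12.9²·0.72 + 15.1²·0.82 + 17.5²·0.58] + 290.331 = 484.408 + 290.331 = 774.739.
Reliability = 774.739 / 991.001 = 0.782.

0.782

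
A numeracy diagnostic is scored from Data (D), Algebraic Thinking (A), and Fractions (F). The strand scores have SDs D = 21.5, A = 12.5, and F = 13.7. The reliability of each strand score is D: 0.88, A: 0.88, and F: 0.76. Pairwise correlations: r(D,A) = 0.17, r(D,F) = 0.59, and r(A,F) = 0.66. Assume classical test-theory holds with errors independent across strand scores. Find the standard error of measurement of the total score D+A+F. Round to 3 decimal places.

Var(total) = 806.19 + 664.994 = 1471.18.
True-score variance = 686.924 + 664.994 = 1351.92, so reliability = 0.9189.
Error variance = 1471.18 − 1351.92 = 119.266; SEM = √119.266 = 10.921.

10.921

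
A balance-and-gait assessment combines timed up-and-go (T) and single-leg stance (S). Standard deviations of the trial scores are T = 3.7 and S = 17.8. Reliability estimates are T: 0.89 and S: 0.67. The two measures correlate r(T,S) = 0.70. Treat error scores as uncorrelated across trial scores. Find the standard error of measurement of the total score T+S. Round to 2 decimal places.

Var(total) = 330.53 + 92.204 = 422.734.
True-score variance = 224.467 + 92.204 = 316.671, so reliability = 0.7491.
Error variance = 422.734 − 316.671 = 106.063; SEM = √106.063 = 10.30.

10.30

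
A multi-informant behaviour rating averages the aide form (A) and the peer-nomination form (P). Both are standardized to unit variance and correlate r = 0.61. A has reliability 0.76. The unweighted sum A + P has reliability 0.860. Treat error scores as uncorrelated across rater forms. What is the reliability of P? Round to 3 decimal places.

Var(A+P) = 2 + 2·0.61 = 3.220.
True-score variance = ρ_A + ρ_P + 2·0.61, so 0.860 = (0.76 + ρ_P + 1.22) / 3.220.
ρ_P = 0.860·3.220 − 0.76 − 1.22 = 0.789.

0.789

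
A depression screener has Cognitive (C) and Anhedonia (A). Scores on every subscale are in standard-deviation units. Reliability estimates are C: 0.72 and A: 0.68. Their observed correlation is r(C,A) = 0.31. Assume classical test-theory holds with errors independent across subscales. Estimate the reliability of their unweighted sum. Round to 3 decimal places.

Var(C+A) = 2 + 2·[0.31] = 2 + 0.62 = 2.62.
Because errors are independent across components, Cov(Tᵢ,Tⱼ) = Cov(Xᵢ,Xⱼ); the off-diagonal part of the true-score variance is the same as above.
True-score variance = [0.72 + 0.68] + 0.62 = 1.4 + 0.62 = 2.02.
Reliability = 2.02 / 2.62 = 0.771.

0.771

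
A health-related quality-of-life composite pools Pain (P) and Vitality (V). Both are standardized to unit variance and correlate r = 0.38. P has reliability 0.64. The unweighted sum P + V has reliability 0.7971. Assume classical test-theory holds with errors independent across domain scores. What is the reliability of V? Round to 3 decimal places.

Var(P+V) = 2 + 2·0.38 = 2.760.
True-score variance = ρ_P + ρ_V + 2·0.38, so 0.7971 = (0.64 + ρ_V + 0.76) / 2.760.
ρ_V = 0.7971·2.760 − 0.64 − 0.76 = 0.800.

0.800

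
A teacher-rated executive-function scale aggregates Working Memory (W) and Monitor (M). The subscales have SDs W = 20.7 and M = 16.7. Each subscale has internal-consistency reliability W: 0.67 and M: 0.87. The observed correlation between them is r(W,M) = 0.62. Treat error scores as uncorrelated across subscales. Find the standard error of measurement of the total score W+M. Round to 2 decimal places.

Var(total) = 707.38 + 428.656 = 1136.04.
True-score variance = 529.723 + 428.656 = 958.378, so reliability = 0.8436.
Error variance = 1136.04 − 958.378 = 177.657; SEM = √177.657 = 13.33.

13.33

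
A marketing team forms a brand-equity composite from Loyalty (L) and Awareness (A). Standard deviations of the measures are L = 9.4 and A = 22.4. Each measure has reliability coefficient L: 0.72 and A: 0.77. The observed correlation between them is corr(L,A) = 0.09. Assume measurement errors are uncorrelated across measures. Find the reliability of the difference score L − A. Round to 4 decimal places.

Var(L−A) = 9.4² + 22.4² − 2·9.4·22.4·0.09 = 590.12 − 37.9008 = 552.219.
Under uncorrelated errors the observed covariances equal the true-score covariances, so only the own-variance terms attenuate.
True-score variance = [9.4²·0.72 + 22.4²·0.77] − 37.9008 = 449.974 − 37.9008 = 412.074.
Reliability = 412.074 / 552.219 = 0.7462.

0.7462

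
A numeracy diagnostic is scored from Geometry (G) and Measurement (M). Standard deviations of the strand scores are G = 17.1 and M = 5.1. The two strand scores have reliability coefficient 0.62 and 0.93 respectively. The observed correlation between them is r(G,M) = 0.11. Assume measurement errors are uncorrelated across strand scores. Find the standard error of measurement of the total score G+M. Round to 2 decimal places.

10.63

Var(total) = 318.42 + 19.1862 = 337.606.
True-score variance = 205.484 + 19.1862 = 224.67, so reliability = 0.6655.
Error variance = 337.606 − 224.67 = 112.936; SEM = √112.936 = 10.63.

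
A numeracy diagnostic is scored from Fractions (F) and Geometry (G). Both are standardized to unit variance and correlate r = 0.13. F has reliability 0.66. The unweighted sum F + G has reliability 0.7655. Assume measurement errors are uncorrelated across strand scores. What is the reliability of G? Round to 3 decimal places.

0.810

Var(F+G) = 2 + 2·0.13 = 2.260.
True-score variance = ρ_F + ρ_G + 2·0.13, so 0.7655 = (0.66 + ρ_G + 0.26) / 2.260.
ρ_G = 0.7655·2.260 − 0.66 − 0.26 = 0.810.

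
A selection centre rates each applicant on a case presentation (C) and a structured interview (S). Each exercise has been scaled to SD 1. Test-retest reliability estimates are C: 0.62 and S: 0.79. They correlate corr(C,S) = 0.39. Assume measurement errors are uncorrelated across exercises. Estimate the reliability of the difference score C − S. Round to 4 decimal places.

0.5164

Var(C−S) = 1 + 1 − 2·0.39 = 2 − 0.78 = 1.22.
Under uncorrelated errors the observed covariances equal the true-score covariances, so only the own-variance terms attenuate.
True-score variance = [0.62 + 0.79] − 0.78 = 1.41 − 0.78 = 0.63.
Reliability = 0.63 / 1.22 = 0.5164.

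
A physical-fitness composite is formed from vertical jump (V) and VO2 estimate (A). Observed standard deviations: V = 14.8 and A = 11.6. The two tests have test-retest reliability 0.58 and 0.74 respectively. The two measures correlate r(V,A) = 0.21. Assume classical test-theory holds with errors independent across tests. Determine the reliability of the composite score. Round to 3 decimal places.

Var(V+A) = 14.8² + 11.6² + 2·[14.8·11.6·0.21] = 353.6 + 72.1056 = 425.706.
With uncorrelated errors the cross-covariances are all true-score covariance, so they carry over unchanged; only the diagonal terms shrink to ρᵢσᵢ².
True-score variance = [14.8²·0.58 + 11.6²·0.74] + 72.1056 = 226.618 + 72.1056 = 298.723.
Reliability = 298.723 / 425.706 = 0.702.

0.702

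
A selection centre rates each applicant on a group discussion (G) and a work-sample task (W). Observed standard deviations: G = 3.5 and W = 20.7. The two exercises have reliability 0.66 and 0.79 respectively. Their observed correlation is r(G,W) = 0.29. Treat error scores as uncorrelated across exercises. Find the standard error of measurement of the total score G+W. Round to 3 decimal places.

Var(total) = 440.74 + 42.021 = 482.761.
True-score variance = 346.592 + 42.021 = 388.613, so reliability = 0.8050.
Error variance = 482.761 − 388.613 = 94.1479; SEM = √94.1479 = 9.703.

9.703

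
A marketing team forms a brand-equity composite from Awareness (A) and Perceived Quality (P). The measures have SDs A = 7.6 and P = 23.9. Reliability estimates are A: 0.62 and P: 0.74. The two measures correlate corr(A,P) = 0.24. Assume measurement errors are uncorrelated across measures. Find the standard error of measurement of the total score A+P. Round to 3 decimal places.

13.056

Var(total) = 628.97 + 87.1872 = 716.157.
True-score variance = 458.507 + 87.1872 = 545.694, so reliability = 0.7620.
Error variance = 716.157 − 545.694 = 170.463; SEM = √170.463 = 13.056.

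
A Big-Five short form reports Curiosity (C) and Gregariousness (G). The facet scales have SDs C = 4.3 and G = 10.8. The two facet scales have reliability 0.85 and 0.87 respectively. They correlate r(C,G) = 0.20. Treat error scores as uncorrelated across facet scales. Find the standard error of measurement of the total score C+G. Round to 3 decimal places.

4.235

Var(total) = 135.13 + 18.576 = 153.706.
True-score variance = 117.193 + 18.576 = 135.769, so reliability = 0.8833.
Error variance = 153.706 − 135.769 = 17.9367; SEM = √17.9367 = 4.235.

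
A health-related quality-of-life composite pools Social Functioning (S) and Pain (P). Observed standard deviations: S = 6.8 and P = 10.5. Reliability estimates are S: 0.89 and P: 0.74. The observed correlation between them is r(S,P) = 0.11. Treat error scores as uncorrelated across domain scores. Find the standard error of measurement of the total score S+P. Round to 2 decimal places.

Var(total) = 156.49 + 15.708 = 172.198.
True-score variance = 122.739 + 15.708 = 138.447, so reliability = 0.8040.
Error variance = 172.198 − 138.447 = 33.7514; SEM = √33.7514 = 5.81.

5.81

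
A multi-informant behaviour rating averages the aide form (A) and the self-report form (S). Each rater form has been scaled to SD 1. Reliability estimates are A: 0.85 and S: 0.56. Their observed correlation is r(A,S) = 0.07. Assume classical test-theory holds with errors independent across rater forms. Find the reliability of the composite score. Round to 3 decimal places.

Var(A+S) = 2 + 2·[0.07] = 2 + 0.14 = 2.14.
With uncorrelated errors the cross-covariances are all true-score covariance, so they carry over unchanged; only the diagonal terms shrink to ρᵢσᵢ².
True-score variance = [0.85 + 0.56] + 0.14 = 1.41 + 0.14 = 1.55.
Reliability = 1.55 / 2.14 = 0.724.

0.724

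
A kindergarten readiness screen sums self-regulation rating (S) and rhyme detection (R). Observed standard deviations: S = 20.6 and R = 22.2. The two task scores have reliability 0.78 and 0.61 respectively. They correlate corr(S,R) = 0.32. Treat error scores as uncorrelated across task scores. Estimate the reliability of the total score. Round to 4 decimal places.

Var(S+R) = 20.6² + 22.2² + 2·[20.6·22.2·0.32] = 917.2 + 292.685 = 1209.88.
Because errors are independent across components, Cov(Tᵢ,Tⱼ) = Cov(Xᵢ,Xⱼ); the off-diagonal part of the true-score variance is the same as above.
True-score variance = [20.6²·0.78 + 22.2²·0.61] + 292.685 = 631.633 + 292.685 = 924.318.
Reliability = 924.318 / 1209.88 = 0.7640.

0.7640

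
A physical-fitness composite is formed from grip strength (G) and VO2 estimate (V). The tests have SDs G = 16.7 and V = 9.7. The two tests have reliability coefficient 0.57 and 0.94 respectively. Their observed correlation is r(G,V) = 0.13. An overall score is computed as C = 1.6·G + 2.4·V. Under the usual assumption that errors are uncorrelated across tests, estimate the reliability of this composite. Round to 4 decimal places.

0.7605

Var(C) = 1.6²·16.7² + 2.4²·9.7² + 2·[3.84·16.7·9.7·0.13] = 1255.92 + 161.731 = 1417.65.
Because errors are independent across components, Cov(Tᵢ,Tⱼ) = Cov(Xᵢ,Xⱼ); the off-diagonal part of the true-score variance is the same as above.
True-score variance = [1.6²·16.7²·0.57 + 2.4²·9.7²·0.94] + 161.731 = 916.397 + 161.731 = 1078.13.
Reliability = 1078.13 / 1417.65 = 0.7605.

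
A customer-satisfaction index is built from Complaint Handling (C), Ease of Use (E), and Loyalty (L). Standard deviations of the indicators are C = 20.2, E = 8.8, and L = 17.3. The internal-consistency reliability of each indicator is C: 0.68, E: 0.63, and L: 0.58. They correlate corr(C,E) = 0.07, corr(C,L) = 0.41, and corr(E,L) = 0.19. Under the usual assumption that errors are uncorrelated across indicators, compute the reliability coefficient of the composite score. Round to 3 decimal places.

0.753

Var(C+E+L) = 20.2² + 8.8² + 17.3² + 2·[20.2·8.8·0.07 + 20.2·17.3·0.41 + 8.8·17.3·0.19] = 784.77 + 369.295 = 1154.06.
With uncorrelated errors the cross-covariances are all true-score covariance, so they carry over unchanged; only the diagonal terms shrink to ρᵢσᵢ².
True-score variance = [20.2²·0.68 + 8.8²·0.63 + 17.3²·0.58] + 369.295 = 499.843 + 369.295 = 869.137.
Reliability = 869.137 / 1154.06 = 0.753.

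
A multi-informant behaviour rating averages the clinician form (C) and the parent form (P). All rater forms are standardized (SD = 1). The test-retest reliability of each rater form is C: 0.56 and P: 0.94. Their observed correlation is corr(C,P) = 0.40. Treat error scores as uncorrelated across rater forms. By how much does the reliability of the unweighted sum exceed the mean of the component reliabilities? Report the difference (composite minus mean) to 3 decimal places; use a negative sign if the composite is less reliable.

0.071

Var(sum) = 2 + 0.8 = 2.8; true-score variance = 1.5 + 0.8 = 2.3; composite reliability = 0.8214.
Mean component reliability = 0.7500.
Difference = 0.8214 − 0.7500 = 0.071.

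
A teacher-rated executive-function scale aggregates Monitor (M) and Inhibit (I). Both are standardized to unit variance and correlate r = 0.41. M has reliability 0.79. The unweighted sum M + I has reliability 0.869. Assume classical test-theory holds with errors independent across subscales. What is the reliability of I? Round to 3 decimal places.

0.841

Var(M+I) = 2 + 2·0.41 = 2.820.
True-score variance = ρ_M + ρ_I + 2·0.41, so 0.869 = (0.79 + ρ_I + 0.82) / 2.820.
ρ_I = 0.869·2.820 − 0.79 − 0.82 = 0.841.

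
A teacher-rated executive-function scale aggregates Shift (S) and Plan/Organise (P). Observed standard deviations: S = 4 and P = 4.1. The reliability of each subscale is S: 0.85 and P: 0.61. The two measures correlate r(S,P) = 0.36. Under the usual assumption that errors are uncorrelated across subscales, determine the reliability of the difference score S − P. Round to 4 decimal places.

Var(S−P) = 4² + 4.1² − 2·4·4.1·0.36 = 32.81 − 11.808 = 21.002.
With uncorrelated errors the cross-covariances are all true-score covariance, so they carry over unchanged; only the diagonal terms shrink to ρᵢσᵢ².
True-score variance = [4²·0.85 + 4.1²·0.61] − 11.808 = 23.8541 − 11.808 = 12.0461.
Reliability = 12.0461 / 21.002 = 0.5736.

0.5736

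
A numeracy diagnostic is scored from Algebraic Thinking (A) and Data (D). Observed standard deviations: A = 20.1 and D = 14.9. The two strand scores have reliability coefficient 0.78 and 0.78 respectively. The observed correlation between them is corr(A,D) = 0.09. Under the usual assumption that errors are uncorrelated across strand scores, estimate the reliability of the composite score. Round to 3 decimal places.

Var(A+D) = 20.1² + 14.9² + 2·[20.1·14.9·0.09] = 626.02 + 53.9082 = 679.928.
Because errors are independent across components, Cov(Tᵢ,Tⱼ) = Cov(Xᵢ,Xⱼ); the off-diagonal part of the true-score variance is the same as above.
True-score variance = [20.1²·0.78 + 14.9²·0.78] + 53.9082 = 488.296 + 53.9082 = 542.204.
Reliability = 542.204 / 679.928 = 0.797.

0.797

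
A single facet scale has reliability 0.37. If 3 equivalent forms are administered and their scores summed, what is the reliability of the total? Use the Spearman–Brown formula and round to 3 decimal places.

ρ_k = kρ / (1 + (k−1)ρ) = 3·0.37 / (1 + 2·0.37) = 1.110 / 1.740 = 0.638.

0.638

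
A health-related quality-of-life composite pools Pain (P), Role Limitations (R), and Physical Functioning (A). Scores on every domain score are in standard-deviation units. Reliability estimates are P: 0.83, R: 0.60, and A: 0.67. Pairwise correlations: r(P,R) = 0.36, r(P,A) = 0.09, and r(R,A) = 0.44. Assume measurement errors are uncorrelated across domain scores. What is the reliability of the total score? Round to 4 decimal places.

0.8117

Var(P+R+A) = 3 + 2·[0.36 + 0.09 + 0.44] = 3 + 1.78 = 4.78.
Under uncorrelated errors the observed covariances equal the true-score covariances, so only the own-variance terms attenuate.
True-score variance = [0.83 + 0.60 + 0.67] + 1.78 = 2.1 + 1.78 = 3.88.
Reliability = 3.88 / 4.78 = 0.8117.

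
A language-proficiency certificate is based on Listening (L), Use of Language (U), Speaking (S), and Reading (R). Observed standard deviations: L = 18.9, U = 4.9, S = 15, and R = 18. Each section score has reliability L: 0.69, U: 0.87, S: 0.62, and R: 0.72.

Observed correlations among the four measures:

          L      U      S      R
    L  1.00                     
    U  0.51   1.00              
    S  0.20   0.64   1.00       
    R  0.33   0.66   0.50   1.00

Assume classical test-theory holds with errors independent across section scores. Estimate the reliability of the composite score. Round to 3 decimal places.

Var(L+U+S+R) = 18.9² + 4.9² + 15² + 18² + 2·[18.9·4.9·0.51 + 18.9·15·0.20 + 18.9·18·0.33 + 4.9·15·0.64 + 4.9·18·0.66 + 15·18·0.50] = 930.22 + 912.898 = 1843.12.
With uncorrelated errors the cross-covariances are all true-score covariance, so they carry over unchanged; only the diagonal terms shrink to ρᵢσᵢ².
True-score variance = [18.9²·0.69 + 4.9²·0.87 + 15²·0.62 + 18²·0.72] + 912.898 = 640.144 + 912.898 = 1553.04.
Reliability = 1553.04 / 1843.12 = 0.843.

0.843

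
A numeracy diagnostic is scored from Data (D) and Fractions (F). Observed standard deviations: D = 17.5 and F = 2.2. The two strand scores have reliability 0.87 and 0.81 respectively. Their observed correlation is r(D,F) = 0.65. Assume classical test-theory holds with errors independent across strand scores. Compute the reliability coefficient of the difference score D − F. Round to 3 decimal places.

Var(D−F) = 17.5² + 2.2² − 2·17.5·2.2·0.65 = 311.09 − 50.05 = 261.04.
Under uncorrelated errors the observed covariances equal the true-score covariances, so only the own-variance terms attenuate.
True-score variance = [17.5²·0.87 + 2.2²·0.81] − 50.05 = 270.358 − 50.05 = 220.308.
Reliability = 220.308 / 261.04 = 0.844.

0.844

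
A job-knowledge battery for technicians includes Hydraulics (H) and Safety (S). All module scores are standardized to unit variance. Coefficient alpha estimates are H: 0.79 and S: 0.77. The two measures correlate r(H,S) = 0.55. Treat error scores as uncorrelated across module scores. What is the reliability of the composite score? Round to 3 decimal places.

0.858

Var(H+S) = 2 + 2·[0.55] = 2 + 1.1 = 3.1.
Because errors are independent across components, Cov(Tᵢ,Tⱼ) = Cov(Xᵢ,Xⱼ); the off-diagonal part of the true-score variance is the same as above.
True-score variance = [0.79 + 0.77] + 1.1 = 1.56 + 1.1 = 2.66.
Reliability = 2.66 / 3.1 = 0.858.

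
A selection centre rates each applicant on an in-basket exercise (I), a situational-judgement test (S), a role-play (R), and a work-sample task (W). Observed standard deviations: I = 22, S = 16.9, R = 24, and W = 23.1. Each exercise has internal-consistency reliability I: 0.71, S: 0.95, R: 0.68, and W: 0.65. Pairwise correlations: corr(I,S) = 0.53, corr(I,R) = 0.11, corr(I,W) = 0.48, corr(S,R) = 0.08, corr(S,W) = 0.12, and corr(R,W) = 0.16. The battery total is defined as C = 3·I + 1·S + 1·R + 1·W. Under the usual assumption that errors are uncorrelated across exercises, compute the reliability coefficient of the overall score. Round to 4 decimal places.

Var(C) = 3²·22² + 16.9² + 24² + 23.1² + 2·[3·22·16.9·0.53 + 3·22·24·0.11 + 3·22·23.1·0.48 + 16.9·24·0.08 + 16.9·23.1·0.12 + 24·23.1·0.16] = 5751.22 + 3330.42 = 9081.64.
Under uncorrelated errors the observed covariances equal the true-score covariances, so only the own-variance terms attenuate.
True-score variance = [3²·22²·0.71 + 16.9²·0.95 + 24²·0.68 + 23.1²·0.65] + 3330.42 = 4102.62 + 3330.42 = 7433.03.
Reliability = 7433.03 / 9081.64 = 0.8185.

0.8185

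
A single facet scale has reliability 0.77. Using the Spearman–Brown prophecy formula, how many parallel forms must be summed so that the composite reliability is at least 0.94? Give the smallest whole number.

k ≥ ρ*(1−ρ₁)/(ρ₁(1−ρ*)) = 0.94·0.23 / (0.77·0.06) = 4.680.
Smallest integer k = 5.

5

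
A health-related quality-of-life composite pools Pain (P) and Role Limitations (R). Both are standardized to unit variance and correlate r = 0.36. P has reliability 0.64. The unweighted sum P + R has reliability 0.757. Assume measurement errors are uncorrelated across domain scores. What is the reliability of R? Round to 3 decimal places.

0.699

Var(P+R) = 2 + 2·0.36 = 2.720.
True-score variance = ρ_P + ρ_R + 2·0.36, so 0.757 = (0.64 + ρ_R + 0.72) / 2.720.
ρ_R = 0.757·2.720 − 0.64 − 0.72 = 0.699.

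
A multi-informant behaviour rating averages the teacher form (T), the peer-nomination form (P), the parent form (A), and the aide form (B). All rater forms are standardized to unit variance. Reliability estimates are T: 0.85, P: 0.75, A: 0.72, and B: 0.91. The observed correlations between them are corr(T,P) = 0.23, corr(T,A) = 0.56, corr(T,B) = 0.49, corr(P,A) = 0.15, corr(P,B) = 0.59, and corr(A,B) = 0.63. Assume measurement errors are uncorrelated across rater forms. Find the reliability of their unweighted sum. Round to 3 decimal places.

0.917

Var(T+P+A+B) = 4 + 2·[0.23 + 0.56 + 0.49 + 0.15 + 0.59 + 0.63] = 4 + 5.3 = 9.3.
With uncorrelated errors the cross-covariances are all true-score covariance, so they carry over unchanged; only the diagonal terms shrink to ρᵢσᵢ².
True-score variance = [0.85 + 0.75 + 0.72 + 0.91] + 5.3 = 3.23 + 5.3 = 8.53.
Reliability = 8.53 / 9.3 = 0.917.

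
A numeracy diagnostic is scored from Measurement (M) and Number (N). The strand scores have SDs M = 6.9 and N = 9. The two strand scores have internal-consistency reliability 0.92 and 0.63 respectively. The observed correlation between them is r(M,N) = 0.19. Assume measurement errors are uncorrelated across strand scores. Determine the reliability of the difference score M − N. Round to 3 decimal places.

0.678

Var(M−N) = 6.9² + 9² − 2·6.9·9·0.19 = 128.61 − 23.598 = 105.012.
With uncorrelated errors the cross-covariances are all true-score covariance, so they carry over unchanged; only the diagonal terms shrink to ρᵢσᵢ².
True-score variance = [6.9²·0.92 + 9²·0.63] − 23.598 = 94.8312 − 23.598 = 71.2332.
Reliability = 71.2332 / 105.012 = 0.678.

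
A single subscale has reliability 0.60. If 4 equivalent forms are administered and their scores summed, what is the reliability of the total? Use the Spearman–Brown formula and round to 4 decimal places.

0.8571

ρ_k = kρ / (1 + (k−1)ρ) = 4·0.60 / (1 + 3·0.60) = 2.400 / 2.800 = 0.8571.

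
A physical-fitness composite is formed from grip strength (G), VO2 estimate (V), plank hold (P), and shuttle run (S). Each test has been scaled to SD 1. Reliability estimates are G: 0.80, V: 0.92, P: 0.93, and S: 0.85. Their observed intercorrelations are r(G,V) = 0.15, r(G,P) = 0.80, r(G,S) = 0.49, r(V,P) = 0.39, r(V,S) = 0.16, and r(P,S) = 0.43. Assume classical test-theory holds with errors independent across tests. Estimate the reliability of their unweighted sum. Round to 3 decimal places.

0.943

Var(G+V+P+S) = 4 + 2·[0.15 + 0.80 + 0.49 + 0.39 + 0.16 + 0.43] = 4 + 4.84 = 8.84.
Under uncorrelated errors the observed covariances equal the true-score covariances, so only the own-variance terms attenuate.
True-score variance = [0.80 + 0.92 + 0.93 + 0.85] + 4.84 = 3.5 + 4.84 = 8.34.
Reliability = 8.34 / 8.84 = 0.943.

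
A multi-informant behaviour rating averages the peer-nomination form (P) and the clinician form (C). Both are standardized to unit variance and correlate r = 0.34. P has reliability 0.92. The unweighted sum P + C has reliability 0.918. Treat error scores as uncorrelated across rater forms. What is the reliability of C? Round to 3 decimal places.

0.860

Var(P+C) = 2 + 2·0.34 = 2.680.
True-score variance = ρ_P + ρ_C + 2·0.34, so 0.918 = (0.92 + ρ_C + 0.68) / 2.680.
ρ_C = 0.918·2.680 − 0.92 − 0.68 = 0.860.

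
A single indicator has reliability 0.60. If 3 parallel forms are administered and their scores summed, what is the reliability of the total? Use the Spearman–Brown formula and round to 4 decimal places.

ρ_k = kρ / (1 + (k−1)ρ) = 3·0.60 / (1 + 2·0.60) = 1.800 / 2.200 = 0.8182.

0.8182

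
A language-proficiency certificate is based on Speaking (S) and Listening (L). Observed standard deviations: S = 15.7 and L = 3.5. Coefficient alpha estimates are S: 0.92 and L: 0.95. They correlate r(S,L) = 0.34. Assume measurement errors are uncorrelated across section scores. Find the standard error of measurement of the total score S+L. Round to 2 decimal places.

4.51

Var(total) = 258.74 + 37.366 = 296.106.
True-score variance = 238.408 + 37.366 = 275.774, so reliability = 0.9313.
Error variance = 296.106 − 275.774 = 20.3317; SEM = √20.3317 = 4.51.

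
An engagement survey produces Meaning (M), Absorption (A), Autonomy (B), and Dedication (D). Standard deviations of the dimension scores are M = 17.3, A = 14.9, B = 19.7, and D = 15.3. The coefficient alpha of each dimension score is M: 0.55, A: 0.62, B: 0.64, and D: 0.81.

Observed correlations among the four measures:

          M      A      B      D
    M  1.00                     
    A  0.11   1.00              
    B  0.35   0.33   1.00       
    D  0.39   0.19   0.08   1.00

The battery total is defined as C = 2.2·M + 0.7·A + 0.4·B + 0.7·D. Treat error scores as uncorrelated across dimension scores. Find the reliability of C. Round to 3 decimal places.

Var(C) = 2.2²·17.3² + 0.7²·14.9² + 0.4²·19.7² + 0.7²·15.3² + 2·[1.54·17.3·14.9·0.11 + 0.88·17.3·19.7·0.35 + 1.54·17.3·15.3·0.39 + 0.28·14.9·19.7·0.33 + 0.49·14.9·15.3·0.19 + 0.28·19.7·15.3·0.08] = 1734.15 + 725.413 = 2459.56.
With uncorrelated errors the cross-covariances are all true-score covariance, so they carry over unchanged; only the diagonal terms shrink to ρᵢσᵢ².
True-score variance = [2.2²·17.3²·0.55 + 0.7²·14.9²·0.62 + 0.4²·19.7²·0.64 + 0.7²·15.3²·0.81] + 725.413 = 996.807 + 725.413 = 1722.22.
Reliability = 1722.22 / 2459.56 = 0.700.

0.700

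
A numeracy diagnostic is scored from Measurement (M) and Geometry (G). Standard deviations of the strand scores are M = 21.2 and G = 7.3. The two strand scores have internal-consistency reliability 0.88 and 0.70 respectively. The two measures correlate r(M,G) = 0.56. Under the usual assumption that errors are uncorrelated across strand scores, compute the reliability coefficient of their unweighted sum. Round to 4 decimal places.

0.8966

Var(M+G) = 21.2² + 7.3² + 2·[21.2·7.3·0.56] = 502.73 + 173.331 = 676.061.
With uncorrelated errors the cross-covariances are all true-score covariance, so they carry over unchanged; only the diagonal terms shrink to ρᵢσᵢ².
True-score variance = [21.2²·0.88 + 7.3²·0.70] + 173.331 = 432.81 + 173.331 = 606.141.
Reliability = 606.141 / 676.061 = 0.8966.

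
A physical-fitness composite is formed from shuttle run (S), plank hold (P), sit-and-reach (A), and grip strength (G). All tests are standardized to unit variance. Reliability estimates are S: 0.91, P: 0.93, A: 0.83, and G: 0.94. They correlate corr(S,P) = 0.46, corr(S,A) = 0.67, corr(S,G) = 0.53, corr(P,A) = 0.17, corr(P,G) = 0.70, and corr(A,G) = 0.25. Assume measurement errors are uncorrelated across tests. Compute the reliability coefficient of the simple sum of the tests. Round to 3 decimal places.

Var(S+P+A+G) = 4 + 2·[0.46 + 0.67 + 0.53 + 0.17 + 0.70 + 0.25] = 4 + 5.56 = 9.56.
Because errors are independent across components, Cov(Tᵢ,Tⱼ) = Cov(Xᵢ,Xⱼ); the off-diagonal part of the true-score variance is the same as above.
True-score variance = [0.91 + 0.93 + 0.83 + 0.94] + 5.56 = 3.61 + 5.56 = 9.17.
Reliability = 9.17 / 9.56 = 0.959.

0.959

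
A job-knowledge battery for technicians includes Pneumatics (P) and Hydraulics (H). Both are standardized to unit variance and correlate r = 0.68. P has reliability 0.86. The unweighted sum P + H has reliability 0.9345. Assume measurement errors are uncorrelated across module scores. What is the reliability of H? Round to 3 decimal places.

Var(P+H) = 2 + 2·0.68 = 3.360.
True-score variance = ρ_P + ρ_H + 2·0.68, so 0.9345 = (0.86 + ρ_H + 1.36) / 3.360.
ρ_H = 0.9345·3.360 − 0.86 − 1.36 = 0.920.

0.920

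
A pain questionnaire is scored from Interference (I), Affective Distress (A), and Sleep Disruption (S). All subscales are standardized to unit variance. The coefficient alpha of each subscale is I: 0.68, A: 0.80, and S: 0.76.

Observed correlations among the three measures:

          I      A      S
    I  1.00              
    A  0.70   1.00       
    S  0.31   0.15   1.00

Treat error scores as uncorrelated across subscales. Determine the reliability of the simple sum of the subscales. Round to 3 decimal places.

0.857

Var(I+A+S) = 3 + 2·[0.70 + 0.31 + 0.15] = 3 + 2.32 = 5.32.
Under uncorrelated errors the observed covariances equal the true-score covariances, so only the own-variance terms attenuate.
True-score variance = [0.68 + 0.80 + 0.76] + 2.32 = 2.24 + 2.32 = 4.56.
Reliability = 4.56 / 5.32 = 0.857.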